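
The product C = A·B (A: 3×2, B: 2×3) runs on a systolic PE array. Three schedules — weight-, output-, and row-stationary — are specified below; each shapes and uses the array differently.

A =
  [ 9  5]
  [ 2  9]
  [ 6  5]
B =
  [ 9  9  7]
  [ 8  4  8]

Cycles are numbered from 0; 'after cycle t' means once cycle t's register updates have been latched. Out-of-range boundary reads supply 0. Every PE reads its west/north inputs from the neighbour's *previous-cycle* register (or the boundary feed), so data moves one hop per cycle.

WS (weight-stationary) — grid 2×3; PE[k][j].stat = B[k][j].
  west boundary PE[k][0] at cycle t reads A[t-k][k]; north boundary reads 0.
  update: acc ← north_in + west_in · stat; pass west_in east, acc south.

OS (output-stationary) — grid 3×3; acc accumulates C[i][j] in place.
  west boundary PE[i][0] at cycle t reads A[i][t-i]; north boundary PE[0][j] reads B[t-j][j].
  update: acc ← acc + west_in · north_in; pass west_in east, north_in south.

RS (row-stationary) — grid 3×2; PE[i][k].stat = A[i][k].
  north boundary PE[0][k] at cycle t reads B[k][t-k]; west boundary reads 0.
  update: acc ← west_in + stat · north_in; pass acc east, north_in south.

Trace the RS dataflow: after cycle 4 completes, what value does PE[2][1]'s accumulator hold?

PE[2][1].acc = 74

RS (3×2). Following PE[2][1] plus its west/north inputs:
  c0 r1c1: 0 / 0 / 0
  c0 r2c0: 0 / 0 / 0
  c0 r2c1: 0 / 0 / 0
  c1 r1c1: 0 / 0 / 0
  c1 r2c0: 0 / 0 / 0
  c1 r2c1: 0 / 0 / 0
  c2 r1c1: 90 / 90 / 8
  c2 r2c0: 54 / 54 / 9
  c2 r2c1: 0 / 0 / 0
  c3 r1c1: 54 / 54 / 4
  c3 r2c0: 54 / 54 / 9
  c3 r2c1: 94 / 94 / 8
  c4 r1c1: 86 / 86 / 8
  c4 r2c0: 42 / 42 / 7
  c4 r2c1: 74 / 74 / 4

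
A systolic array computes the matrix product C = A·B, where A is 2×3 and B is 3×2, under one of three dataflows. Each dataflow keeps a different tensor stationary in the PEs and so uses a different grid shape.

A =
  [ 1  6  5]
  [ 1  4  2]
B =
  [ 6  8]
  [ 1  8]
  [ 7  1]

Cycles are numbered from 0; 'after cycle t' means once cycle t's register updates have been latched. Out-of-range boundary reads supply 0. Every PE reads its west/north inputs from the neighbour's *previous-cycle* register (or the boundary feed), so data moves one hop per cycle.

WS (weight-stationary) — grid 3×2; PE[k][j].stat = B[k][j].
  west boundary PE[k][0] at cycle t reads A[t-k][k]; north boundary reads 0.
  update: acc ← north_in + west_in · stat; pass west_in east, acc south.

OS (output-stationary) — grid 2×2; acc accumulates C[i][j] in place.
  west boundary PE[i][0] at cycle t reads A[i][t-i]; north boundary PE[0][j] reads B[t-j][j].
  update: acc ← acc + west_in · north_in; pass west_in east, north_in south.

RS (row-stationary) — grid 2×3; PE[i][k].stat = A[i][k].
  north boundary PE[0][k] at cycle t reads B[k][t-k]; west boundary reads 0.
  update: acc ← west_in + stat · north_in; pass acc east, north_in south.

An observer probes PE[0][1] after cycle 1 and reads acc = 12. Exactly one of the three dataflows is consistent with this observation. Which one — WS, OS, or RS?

dataflow = RS

Under WS (3×2), PE[0][1]:
  c0 r0c1: 0 / 0 / 0
  c1 r0c1: 8 / 1 / 8
Under OS (2×2), PE[0][1]:
  c0 r0c1: 0 / 0 / 0
  c1 r0c1: 8 / 1 / 8
Under RS (2×3), PE[0][1]:
  c0 r0c1: 0 / 0 / 0
  c1 r0c1: 12 / 12 / 1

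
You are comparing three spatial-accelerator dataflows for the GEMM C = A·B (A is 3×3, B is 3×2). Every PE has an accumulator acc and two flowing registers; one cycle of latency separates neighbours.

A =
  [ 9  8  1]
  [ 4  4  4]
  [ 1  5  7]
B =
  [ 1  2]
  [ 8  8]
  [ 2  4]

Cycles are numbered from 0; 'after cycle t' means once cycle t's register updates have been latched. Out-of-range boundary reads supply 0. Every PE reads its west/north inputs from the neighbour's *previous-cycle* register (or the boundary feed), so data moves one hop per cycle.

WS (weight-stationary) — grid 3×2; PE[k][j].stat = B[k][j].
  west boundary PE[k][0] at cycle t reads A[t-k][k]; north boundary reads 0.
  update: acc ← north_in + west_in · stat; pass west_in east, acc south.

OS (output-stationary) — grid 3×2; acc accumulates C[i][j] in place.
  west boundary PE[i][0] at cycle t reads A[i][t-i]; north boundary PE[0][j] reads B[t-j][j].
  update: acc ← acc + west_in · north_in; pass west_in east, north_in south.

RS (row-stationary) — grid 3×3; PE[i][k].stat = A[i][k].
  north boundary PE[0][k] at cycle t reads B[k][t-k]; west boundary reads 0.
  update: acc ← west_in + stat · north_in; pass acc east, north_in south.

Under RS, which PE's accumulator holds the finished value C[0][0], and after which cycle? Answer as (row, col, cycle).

RS — PE[0][2] is where C[0][0] collects:
  step 0 · PE0,2: acc=0; fwd→0 fwd↓0
  step 1 · PE0,2: acc=0; fwd→0 fwd↓0
  step 2 · PE0,2: acc=75; fwd→75 fwd↓2

(row, col, cycle) = (0, 2, 2)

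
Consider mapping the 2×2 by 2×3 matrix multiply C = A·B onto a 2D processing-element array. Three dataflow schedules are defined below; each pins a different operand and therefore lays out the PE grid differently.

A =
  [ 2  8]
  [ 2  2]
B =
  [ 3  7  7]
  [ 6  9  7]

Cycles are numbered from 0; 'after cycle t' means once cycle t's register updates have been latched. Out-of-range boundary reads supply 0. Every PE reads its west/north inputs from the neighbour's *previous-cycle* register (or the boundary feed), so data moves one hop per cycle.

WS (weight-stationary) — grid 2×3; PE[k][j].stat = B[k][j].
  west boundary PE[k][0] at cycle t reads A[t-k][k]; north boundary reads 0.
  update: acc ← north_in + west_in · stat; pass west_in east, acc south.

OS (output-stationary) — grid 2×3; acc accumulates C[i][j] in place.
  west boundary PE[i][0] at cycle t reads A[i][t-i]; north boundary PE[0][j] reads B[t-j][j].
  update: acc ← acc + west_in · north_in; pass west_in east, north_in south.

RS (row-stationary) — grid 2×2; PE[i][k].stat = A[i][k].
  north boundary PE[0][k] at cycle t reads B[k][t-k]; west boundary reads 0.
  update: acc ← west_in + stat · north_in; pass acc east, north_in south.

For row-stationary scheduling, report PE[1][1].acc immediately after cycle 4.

RS 2×2: PE[1][1] cycle-by-cycle (with neighbour feeds):
  @0  [0,1]  acc 0  |  →0  ↓0
  @0  [1,0]  acc 0  |  →0  ↓0
  @0  [1,1]  acc 0  |  →0  ↓0
  @1  [0,1]  acc 54  |  →54  ↓6
  @1  [1,0]  acc 6  |  →6  ↓3
  @1  [1,1]  acc 0  |  →0  ↓0
  @2  [0,1]  acc 86  |  →86  ↓9
  @2  [1,0]  acc 14  |  →14  ↓7
  @2  [1,1]  acc 18  |  →18  ↓6
  @3  [0,1]  acc 70  |  →70  ↓7
  @3  [1,0]  acc 14  |  →14  ↓7
  @3  [1,1]  acc 32  |  →32  ↓9
  @4  [0,1]  acc 0  |  →0  ↓0
  @4  [1,0]  acc 0  |  →0  ↓0
  @4  [1,1]  acc 28  |  →28  ↓7

PE[1][1].acc = 28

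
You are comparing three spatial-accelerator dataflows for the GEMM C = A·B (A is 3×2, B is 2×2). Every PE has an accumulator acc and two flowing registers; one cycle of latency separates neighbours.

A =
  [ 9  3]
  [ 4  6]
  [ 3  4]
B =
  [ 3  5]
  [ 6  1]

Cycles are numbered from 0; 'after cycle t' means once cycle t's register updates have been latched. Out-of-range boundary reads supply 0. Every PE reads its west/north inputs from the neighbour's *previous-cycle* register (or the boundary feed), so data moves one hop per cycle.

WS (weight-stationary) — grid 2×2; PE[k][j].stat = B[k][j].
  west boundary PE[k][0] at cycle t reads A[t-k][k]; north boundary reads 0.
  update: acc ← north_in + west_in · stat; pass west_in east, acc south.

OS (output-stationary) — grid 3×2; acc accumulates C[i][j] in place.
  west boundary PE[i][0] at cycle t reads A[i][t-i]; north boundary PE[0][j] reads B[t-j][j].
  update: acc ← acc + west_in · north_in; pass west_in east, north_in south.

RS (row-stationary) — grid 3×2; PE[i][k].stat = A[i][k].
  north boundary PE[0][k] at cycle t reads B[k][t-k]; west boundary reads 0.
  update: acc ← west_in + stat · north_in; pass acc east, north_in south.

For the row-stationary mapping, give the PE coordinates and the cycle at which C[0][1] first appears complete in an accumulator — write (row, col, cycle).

(row, col, cycle) = (0, 1, 2)

RS: C[0][1] accumulates in PE[0][1]:
  c0 r0c1: 0 / 0 / 0
  c1 r0c1: 45 / 45 / 6
  c2 r0c1: 48 / 48 / 1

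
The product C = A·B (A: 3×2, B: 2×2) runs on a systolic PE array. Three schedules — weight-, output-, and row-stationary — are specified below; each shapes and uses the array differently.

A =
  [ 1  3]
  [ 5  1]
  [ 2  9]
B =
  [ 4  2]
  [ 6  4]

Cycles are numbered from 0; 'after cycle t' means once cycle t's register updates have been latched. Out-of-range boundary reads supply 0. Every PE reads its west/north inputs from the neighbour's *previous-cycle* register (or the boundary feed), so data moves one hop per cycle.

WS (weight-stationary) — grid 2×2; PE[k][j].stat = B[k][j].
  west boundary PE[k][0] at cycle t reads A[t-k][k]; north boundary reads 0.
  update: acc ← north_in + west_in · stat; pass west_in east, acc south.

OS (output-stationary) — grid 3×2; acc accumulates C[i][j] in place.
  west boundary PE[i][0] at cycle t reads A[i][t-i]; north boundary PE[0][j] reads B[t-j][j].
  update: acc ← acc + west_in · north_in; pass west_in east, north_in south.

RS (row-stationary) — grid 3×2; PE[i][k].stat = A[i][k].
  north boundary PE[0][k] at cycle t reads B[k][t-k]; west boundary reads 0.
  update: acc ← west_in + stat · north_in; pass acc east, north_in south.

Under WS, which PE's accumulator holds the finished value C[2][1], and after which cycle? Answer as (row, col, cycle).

(row, col, cycle) = (1, 1, 4)

Under WS, C[2][1] lands at PE[1][1]:
  t=0 PE[1][1]: acc=0 h=0 v=0
  t=1 PE[1][1]: acc=0 h=0 v=0
  t=2 PE[1][1]: acc=14 h=3 v=14
  t=3 PE[1][1]: acc=14 h=1 v=14
  t=4 PE[1][1]: acc=40 h=9 v=40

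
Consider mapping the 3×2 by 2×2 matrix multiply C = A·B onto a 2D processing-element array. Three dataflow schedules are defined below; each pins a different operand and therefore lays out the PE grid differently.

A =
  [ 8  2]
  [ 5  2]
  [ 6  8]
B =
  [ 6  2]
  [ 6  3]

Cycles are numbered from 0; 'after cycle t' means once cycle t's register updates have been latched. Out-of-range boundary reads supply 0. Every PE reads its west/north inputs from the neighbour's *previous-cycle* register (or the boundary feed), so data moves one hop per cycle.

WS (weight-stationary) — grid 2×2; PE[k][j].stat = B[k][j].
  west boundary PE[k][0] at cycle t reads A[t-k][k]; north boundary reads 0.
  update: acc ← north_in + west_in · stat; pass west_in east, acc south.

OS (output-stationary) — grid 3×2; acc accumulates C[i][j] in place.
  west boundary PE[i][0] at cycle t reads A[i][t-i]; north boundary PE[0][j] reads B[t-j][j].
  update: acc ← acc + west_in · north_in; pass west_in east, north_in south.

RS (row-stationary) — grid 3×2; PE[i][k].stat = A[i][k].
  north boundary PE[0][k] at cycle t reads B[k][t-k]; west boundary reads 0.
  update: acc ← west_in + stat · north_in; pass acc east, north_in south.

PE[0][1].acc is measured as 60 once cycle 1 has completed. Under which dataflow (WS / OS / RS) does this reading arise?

WS [2×2] PE[0][1] across cycles:
  [0] (0,1) acc=0 (h:0 v:0)
  [1] (0,1) acc=16 (h:8 v:16)
OS [3×2] PE[0][1] across cycles:
  [0] (0,1) acc=0 (h:0 v:0)
  [1] (0,1) acc=16 (h:8 v:2)
RS [3×2] PE[0][1] across cycles:
  [0] (0,1) acc=0 (h:0 v:0)
  [1] (0,1) acc=60 (h:60 v:6)

dataflow = RS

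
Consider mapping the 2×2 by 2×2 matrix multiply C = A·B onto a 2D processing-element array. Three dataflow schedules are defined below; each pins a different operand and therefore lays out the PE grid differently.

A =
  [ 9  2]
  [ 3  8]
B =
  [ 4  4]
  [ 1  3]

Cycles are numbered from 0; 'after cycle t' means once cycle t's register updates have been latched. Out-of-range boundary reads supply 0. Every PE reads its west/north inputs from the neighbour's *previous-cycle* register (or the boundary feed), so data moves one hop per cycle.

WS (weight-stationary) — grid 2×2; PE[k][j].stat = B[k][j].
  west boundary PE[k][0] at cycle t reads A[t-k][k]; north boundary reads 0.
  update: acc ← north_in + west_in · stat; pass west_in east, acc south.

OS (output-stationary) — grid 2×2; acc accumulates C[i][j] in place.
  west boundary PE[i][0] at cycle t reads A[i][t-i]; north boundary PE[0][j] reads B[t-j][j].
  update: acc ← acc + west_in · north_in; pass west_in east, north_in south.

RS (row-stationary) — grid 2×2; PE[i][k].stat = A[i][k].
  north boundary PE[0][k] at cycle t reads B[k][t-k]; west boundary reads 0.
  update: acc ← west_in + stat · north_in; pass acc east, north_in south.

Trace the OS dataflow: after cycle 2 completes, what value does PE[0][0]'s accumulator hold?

PE[0][0].acc = 38

OS 2×2: PE[0][0] cycle-by-cycle (with neighbour feeds):
  [0] (0,0) acc=36 (h:9 v:4)
  [1] (0,0) acc=38 (h:2 v:1)
  [2] (0,0) acc=38 (h:0 v:0)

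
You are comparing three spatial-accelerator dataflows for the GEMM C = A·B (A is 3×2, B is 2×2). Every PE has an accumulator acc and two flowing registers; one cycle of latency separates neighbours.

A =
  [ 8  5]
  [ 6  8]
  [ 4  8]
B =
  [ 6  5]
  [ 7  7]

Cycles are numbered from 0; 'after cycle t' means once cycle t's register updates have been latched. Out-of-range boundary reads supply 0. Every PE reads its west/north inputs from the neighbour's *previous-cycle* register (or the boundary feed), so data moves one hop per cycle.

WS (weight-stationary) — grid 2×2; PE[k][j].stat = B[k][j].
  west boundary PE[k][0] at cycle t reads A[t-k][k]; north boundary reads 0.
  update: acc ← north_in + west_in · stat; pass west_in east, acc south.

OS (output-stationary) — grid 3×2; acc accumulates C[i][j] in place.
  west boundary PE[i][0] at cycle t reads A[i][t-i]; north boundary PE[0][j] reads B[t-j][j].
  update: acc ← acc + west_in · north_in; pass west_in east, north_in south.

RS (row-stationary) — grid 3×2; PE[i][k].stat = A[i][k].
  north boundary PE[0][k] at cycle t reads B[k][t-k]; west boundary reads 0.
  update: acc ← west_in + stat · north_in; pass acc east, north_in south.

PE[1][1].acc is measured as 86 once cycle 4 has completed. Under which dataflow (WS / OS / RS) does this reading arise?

— WS: 2×2; PE[1][1] trace:
  step 0 · PE1,1: acc=0; fwd→0 fwd↓0
  step 1 · PE1,1: acc=0; fwd→0 fwd↓0
  step 2 · PE1,1: acc=75; fwd→5 fwd↓75
  step 3 · PE1,1: acc=86; fwd→8 fwd↓86
  step 4 · PE1,1: acc=76; fwd→8 fwd↓76
— OS: 3×2; PE[1][1] trace:
  step 0 · PE1,1: acc=0; fwd→0 fwd↓0
  step 1 · PE1,1: acc=0; fwd→0 fwd↓0
  step 2 · PE1,1: acc=30; fwd→6 fwd↓5
  step 3 · PE1,1: acc=86; fwd→8 fwd↓7
  step 4 · PE1,1: acc=86; fwd→0 fwd↓0
— RS: 3×2; PE[1][1] trace:
  step 0 · PE1,1: acc=0; fwd→0 fwd↓0
  step 1 · PE1,1: acc=0; fwd→0 fwd↓0
  step 2 · PE1,1: acc=92; fwd→92 fwd↓7
  step 3 · PE1,1: acc=86; fwd→86 fwd↓7
  step 4 · PE1,1: acc=0; fwd→0 fwd↓0

dataflow = OS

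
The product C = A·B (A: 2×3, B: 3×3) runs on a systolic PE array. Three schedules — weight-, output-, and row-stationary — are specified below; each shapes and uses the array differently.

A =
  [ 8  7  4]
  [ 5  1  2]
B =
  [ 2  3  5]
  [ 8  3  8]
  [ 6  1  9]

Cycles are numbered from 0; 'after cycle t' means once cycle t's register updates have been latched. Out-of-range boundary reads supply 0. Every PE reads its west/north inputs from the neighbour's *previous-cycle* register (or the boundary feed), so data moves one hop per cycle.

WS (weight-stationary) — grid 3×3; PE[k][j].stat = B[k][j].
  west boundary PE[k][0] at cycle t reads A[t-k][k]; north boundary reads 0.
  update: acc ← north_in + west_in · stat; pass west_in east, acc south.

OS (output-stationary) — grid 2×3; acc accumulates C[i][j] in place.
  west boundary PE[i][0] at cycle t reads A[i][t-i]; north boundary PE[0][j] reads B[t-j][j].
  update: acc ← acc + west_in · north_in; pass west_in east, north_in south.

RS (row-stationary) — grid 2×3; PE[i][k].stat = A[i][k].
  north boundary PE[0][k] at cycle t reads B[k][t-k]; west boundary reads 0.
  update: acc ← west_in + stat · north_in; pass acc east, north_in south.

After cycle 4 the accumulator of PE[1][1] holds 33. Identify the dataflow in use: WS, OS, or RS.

WS [3×3] PE[1][1] across cycles:
  c0 r1c1: 0 / 0 / 0
  c1 r1c1: 0 / 0 / 0
  c2 r1c1: 45 / 7 / 45
  c3 r1c1: 18 / 1 / 18
  c4 r1c1: 0 / 0 / 0
OS [2×3] PE[1][1] across cycles:
  c0 r1c1: 0 / 0 / 0
  c1 r1c1: 0 / 0 / 0
  c2 r1c1: 15 / 5 / 3
  c3 r1c1: 18 / 1 / 3
  c4 r1c1: 20 / 2 / 1
RS [2×3] PE[1][1] across cycles:
  c0 r1c1: 0 / 0 / 0
  c1 r1c1: 0 / 0 / 0
  c2 r1c1: 18 / 18 / 8
  c3 r1c1: 18 / 18 / 3
  c4 r1c1: 33 / 33 / 8

dataflow = RS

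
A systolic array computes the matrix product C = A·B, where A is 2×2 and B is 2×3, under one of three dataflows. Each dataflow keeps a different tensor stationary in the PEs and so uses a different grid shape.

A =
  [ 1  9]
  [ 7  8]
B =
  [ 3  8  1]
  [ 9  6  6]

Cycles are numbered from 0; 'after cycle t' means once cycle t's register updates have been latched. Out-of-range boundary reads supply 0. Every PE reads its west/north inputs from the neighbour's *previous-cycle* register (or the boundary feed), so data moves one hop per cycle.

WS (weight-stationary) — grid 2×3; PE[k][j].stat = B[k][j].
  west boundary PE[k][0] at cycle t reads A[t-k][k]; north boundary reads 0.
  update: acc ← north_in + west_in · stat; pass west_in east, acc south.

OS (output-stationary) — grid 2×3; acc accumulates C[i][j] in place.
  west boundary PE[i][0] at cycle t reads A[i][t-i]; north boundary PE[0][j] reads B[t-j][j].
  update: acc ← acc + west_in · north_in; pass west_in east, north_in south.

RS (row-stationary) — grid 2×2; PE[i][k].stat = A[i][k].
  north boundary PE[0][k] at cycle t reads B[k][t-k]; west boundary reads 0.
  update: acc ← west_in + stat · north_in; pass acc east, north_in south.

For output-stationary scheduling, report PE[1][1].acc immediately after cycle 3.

OS 2×3: PE[1][1] cycle-by-cycle (with neighbour feeds):
  0: (0,1).acc=0  regs=<0,0>
  0: (1,0).acc=0  regs=<0,0>
  0: (1,1).acc=0  regs=<0,0>
  1: (0,1).acc=8  regs=<1,8>
  1: (1,0).acc=21  regs=<7,3>
  1: (1,1).acc=0  regs=<0,0>
  2: (0,1).acc=62  regs=<9,6>
  2: (1,0).acc=93  regs=<8,9>
  2: (1,1).acc=56  regs=<7,8>
  3: (0,1).acc=62  regs=<0,0>
  3: (1,0).acc=93  regs=<0,0>
  3: (1,1).acc=104  regs=<8,6>

PE[1][1].acc = 104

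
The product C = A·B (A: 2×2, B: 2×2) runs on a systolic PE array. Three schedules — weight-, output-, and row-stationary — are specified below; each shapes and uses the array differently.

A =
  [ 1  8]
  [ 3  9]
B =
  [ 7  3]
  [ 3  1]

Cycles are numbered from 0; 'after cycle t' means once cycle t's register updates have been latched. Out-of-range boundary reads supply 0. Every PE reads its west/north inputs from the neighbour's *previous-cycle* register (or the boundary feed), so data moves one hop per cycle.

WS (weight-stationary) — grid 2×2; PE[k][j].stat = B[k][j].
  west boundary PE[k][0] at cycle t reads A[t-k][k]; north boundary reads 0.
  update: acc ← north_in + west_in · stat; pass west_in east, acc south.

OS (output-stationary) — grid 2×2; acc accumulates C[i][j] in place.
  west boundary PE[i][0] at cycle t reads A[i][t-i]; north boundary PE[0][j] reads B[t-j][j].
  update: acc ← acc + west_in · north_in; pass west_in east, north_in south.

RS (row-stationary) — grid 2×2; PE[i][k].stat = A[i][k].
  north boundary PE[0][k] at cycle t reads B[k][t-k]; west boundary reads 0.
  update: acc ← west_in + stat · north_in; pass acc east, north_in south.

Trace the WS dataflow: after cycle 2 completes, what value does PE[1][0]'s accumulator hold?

PE[1][0].acc = 48

WS on a 2×2 grid — tracing PE[1][0] and its feeders:
  @0  [0,0]  acc 7  |  →1  ↓7
  @0  [1,0]  acc 0  |  →0  ↓0
  @1  [0,0]  acc 21  |  →3  ↓21
  @1  [1,0]  acc 31  |  →8  ↓31
  @2  [0,0]  acc 0  |  →0  ↓0
  @2  [1,0]  acc 48  |  →9  ↓48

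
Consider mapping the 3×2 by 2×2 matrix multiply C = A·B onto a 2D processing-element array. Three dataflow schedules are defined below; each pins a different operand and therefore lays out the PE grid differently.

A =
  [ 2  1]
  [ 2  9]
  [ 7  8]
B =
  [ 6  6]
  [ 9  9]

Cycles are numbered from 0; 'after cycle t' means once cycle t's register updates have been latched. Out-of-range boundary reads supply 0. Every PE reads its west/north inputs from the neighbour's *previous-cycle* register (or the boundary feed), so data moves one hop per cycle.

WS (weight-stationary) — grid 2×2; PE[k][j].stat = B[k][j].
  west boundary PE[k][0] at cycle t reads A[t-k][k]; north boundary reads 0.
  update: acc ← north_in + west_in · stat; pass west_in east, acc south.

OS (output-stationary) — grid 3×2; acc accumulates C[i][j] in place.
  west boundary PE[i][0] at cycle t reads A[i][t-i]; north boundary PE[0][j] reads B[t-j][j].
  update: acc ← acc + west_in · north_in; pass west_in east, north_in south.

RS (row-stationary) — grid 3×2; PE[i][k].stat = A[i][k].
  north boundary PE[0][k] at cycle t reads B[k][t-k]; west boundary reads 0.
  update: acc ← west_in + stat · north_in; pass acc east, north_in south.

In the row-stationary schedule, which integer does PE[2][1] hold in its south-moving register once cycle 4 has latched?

register = 9

RS on a 3×2 grid — tracing PE[2][1] and its feeders:
  cycle 0: PE[1][1] → acc 0, east 0, south 0
  cycle 0: PE[2][0] → acc 0, east 0, south 0
  cycle 0: PE[2][1] → acc 0, east 0, south 0
  cycle 1: PE[1][1] → acc 0, east 0, south 0
  cycle 1: PE[2][0] → acc 0, east 0, south 0
  cycle 1: PE[2][1] → acc 0, east 0, south 0
  cycle 2: PE[1][1] → acc 93, east 93, south 9
  cycle 2: PE[2][0] → acc 42, east 42, south 6
  cycle 2: PE[2][1] → acc 0, east 0, south 0
  cycle 3: PE[1][1] → acc 93, east 93, south 9
  cycle 3: PE[2][0] → acc 42, east 42, south 6
  cycle 3: PE[2][1] → acc 114, east 114, south 9
  cycle 4: PE[1][1] → acc 0, east 0, south 0
  cycle 4: PE[2][0] → acc 0, east 0, south 0
  cycle 4: PE[2][1] → acc 114, east 114, south 9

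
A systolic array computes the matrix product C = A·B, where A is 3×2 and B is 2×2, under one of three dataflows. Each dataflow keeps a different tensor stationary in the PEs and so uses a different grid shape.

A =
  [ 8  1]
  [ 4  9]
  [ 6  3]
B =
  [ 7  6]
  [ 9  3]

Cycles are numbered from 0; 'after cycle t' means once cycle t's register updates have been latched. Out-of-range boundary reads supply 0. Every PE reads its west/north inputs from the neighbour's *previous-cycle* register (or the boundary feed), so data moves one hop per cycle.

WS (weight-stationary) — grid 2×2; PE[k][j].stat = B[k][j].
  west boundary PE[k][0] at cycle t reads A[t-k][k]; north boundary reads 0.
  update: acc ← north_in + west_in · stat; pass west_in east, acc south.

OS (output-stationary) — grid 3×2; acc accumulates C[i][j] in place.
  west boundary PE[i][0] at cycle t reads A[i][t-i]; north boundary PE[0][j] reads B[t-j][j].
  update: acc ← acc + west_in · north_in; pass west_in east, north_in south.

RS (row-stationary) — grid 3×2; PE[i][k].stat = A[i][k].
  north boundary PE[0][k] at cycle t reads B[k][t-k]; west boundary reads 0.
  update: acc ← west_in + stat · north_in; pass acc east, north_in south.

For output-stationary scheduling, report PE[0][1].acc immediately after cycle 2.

OS 3×2: PE[0][1] cycle-by-cycle (with neighbour feeds):
  @0  [0,0]  acc 56  |  →8  ↓7
  @0  [0,1]  acc 0  |  →0  ↓0
  @1  [0,0]  acc 65  |  →1  ↓9
  @1  [0,1]  acc 48  |  →8  ↓6
  @2  [0,0]  acc 65  |  →0  ↓0
  @2  [0,1]  acc 51  |  →1  ↓3

PE[0][1].acc = 51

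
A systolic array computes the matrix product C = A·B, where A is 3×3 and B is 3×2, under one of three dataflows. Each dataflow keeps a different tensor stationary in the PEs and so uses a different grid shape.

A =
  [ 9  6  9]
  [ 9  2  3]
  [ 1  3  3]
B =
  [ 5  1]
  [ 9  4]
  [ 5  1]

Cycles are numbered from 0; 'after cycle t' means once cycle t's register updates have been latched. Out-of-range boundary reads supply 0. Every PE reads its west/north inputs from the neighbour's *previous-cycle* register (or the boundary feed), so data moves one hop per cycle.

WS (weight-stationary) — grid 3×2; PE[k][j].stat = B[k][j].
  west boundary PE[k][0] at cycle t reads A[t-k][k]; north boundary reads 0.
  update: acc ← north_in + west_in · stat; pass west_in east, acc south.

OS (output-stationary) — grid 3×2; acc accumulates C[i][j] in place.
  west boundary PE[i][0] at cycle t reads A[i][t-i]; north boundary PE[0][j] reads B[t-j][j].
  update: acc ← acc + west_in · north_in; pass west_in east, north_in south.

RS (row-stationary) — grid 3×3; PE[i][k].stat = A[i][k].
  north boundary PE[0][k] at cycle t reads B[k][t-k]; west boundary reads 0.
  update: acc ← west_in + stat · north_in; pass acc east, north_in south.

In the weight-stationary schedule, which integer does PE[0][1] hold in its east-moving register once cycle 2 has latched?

WS 3×2: PE[0][1] cycle-by-cycle (with neighbour feeds):
  0: (0,0).acc=45  regs=<9,45>
  0: (0,1).acc=0  regs=<0,0>
  1: (0,0).acc=45  regs=<9,45>
  1: (0,1).acc=9  regs=<9,9>
  2: (0,0).acc=5  regs=<1,5>
  2: (0,1).acc=9  regs=<9,9>

register = 9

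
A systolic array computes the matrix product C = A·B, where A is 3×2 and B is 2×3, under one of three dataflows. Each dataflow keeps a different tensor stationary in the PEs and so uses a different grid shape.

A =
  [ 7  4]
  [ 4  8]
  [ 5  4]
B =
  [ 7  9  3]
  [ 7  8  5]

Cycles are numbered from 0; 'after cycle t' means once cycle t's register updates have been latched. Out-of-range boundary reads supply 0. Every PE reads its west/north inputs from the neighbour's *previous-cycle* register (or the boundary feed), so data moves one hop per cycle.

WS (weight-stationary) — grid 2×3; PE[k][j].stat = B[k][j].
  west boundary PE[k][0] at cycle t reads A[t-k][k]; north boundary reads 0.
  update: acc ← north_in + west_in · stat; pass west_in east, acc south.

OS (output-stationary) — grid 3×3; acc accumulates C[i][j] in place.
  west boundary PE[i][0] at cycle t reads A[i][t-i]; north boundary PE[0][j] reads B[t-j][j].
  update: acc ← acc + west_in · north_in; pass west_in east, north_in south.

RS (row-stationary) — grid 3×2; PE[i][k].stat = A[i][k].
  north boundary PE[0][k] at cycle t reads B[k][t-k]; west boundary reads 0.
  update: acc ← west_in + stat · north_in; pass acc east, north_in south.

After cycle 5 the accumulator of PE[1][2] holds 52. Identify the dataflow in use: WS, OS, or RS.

WS (2×3 grid), PE[1][2]:
  cycle 0: PE[1][2] → acc 0, east 0, south 0
  cycle 1: PE[1][2] → acc 0, east 0, south 0
  cycle 2: PE[1][2] → acc 0, east 0, south 0
  cycle 3: PE[1][2] → acc 41, east 4, south 41
  cycle 4: PE[1][2] → acc 52, east 8, south 52
  cycle 5: PE[1][2] → acc 35, east 4, south 35
OS (3×3 grid), PE[1][2]:
  cycle 0: PE[1][2] → acc 0, east 0, south 0
  cycle 1: PE[1][2] → acc 0, east 0, south 0
  cycle 2: PE[1][2] → acc 0, east 0, south 0
  cycle 3: PE[1][2] → acc 12, east 4, south 3
  cycle 4: PE[1][2] → acc 52, east 8, south 5
  cycle 5: PE[1][2] → acc 52, east 0, south 0
RS (3×2): PE[1][2] does not exist.

dataflow = OS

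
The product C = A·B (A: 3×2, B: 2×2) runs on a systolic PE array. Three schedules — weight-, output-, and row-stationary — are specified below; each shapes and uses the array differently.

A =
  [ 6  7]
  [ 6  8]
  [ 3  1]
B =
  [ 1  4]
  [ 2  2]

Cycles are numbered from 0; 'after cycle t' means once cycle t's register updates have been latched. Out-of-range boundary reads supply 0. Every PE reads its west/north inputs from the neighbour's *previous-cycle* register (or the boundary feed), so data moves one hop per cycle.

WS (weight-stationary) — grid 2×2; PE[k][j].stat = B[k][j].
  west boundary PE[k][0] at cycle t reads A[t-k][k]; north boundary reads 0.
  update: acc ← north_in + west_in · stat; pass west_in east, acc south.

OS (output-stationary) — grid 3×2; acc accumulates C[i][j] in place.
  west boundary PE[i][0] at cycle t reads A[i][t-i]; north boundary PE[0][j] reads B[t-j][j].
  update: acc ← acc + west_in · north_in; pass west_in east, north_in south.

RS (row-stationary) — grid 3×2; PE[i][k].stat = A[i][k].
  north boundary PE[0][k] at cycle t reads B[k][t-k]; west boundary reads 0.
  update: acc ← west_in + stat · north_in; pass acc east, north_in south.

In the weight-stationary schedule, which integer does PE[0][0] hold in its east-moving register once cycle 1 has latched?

register = 6

WS (2×2). Following PE[0][0] plus its west/north inputs:
  0: (0,0).acc=6  regs=<6,6>
  1: (0,0).acc=6  regs=<6,6>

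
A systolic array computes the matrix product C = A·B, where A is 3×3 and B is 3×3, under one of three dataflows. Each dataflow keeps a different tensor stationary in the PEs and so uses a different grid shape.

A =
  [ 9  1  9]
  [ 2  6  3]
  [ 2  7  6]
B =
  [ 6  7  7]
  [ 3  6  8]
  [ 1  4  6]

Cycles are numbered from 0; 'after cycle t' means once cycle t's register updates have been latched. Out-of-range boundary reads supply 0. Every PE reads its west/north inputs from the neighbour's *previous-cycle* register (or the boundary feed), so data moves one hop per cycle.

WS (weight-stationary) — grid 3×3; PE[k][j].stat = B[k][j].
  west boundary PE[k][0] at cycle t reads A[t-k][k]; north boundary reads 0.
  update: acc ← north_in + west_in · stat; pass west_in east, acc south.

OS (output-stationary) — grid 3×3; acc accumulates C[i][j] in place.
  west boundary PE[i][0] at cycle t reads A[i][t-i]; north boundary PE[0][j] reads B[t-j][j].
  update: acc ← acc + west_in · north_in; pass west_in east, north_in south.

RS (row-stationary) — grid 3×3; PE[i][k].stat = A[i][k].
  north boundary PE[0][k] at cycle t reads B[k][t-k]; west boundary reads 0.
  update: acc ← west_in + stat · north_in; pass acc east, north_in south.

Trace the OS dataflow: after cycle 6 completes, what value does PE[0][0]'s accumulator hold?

PE[0][0].acc = 66

OS (3×3). Following PE[0][0] plus its west/north inputs:
  t=0 PE[0][0]: acc=54 h=9 v=6
  t=1 PE[0][0]: acc=57 h=1 v=3
  t=2 PE[0][0]: acc=66 h=9 v=1
  t=3 PE[0][0]: acc=66 h=0 v=0
  t=4 PE[0][0]: acc=66 h=0 v=0
  t=5 PE[0][0]: acc=66 h=0 v=0
  t=6 PE[0][0]: acc=66 h=0 v=0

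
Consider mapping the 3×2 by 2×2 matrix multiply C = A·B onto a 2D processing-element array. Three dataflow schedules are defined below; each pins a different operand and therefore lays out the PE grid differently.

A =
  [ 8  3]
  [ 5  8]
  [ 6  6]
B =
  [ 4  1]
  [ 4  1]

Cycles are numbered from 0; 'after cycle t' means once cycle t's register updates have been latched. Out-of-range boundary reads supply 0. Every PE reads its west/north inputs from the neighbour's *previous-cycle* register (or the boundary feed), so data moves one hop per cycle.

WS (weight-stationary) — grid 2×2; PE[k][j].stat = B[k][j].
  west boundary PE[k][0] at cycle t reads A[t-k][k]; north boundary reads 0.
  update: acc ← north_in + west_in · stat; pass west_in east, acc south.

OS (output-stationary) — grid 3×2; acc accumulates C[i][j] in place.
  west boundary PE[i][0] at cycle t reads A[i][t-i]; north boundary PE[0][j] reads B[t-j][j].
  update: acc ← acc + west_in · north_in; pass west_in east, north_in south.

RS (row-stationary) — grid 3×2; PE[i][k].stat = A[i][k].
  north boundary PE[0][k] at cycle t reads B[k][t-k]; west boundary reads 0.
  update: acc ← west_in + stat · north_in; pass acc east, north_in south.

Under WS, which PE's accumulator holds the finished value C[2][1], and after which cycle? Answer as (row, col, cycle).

Under WS, C[2][1] lands at PE[1][1]:
  t=0 PE[1][1]: acc=0 h=0 v=0
  t=1 PE[1][1]: acc=0 h=0 v=0
  t=2 PE[1][1]: acc=11 h=3 v=11
  t=3 PE[1][1]: acc=13 h=8 v=13
  t=4 PE[1][1]: acc=12 h=6 v=12

(row, col, cycle) = (1, 1, 4)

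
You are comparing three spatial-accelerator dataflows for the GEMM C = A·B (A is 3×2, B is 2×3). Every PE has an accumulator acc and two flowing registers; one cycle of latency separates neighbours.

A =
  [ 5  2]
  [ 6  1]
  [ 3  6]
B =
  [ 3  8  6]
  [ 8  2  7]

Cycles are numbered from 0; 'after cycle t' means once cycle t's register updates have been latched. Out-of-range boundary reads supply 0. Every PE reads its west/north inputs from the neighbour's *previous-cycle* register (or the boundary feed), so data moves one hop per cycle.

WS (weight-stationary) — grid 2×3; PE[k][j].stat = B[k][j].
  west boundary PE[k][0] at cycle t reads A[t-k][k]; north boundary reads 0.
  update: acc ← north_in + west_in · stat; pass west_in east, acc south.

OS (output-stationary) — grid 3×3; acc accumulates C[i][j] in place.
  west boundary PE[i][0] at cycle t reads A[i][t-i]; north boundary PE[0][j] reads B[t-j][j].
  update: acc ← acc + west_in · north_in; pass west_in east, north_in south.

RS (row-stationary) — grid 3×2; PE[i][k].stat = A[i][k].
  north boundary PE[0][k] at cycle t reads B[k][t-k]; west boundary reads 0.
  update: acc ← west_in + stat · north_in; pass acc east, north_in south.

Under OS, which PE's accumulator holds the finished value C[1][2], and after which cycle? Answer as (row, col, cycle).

OS — PE[1][2] is where C[1][2] collects:
  t=0 PE[1][2]: acc=0 h=0 v=0
  t=1 PE[1][2]: acc=0 h=0 v=0
  t=2 PE[1][2]: acc=0 h=0 v=0
  t=3 PE[1][2]: acc=36 h=6 v=6
  t=4 PE[1][2]: acc=43 h=1 v=7

(row, col, cycle) = (1, 2, 4)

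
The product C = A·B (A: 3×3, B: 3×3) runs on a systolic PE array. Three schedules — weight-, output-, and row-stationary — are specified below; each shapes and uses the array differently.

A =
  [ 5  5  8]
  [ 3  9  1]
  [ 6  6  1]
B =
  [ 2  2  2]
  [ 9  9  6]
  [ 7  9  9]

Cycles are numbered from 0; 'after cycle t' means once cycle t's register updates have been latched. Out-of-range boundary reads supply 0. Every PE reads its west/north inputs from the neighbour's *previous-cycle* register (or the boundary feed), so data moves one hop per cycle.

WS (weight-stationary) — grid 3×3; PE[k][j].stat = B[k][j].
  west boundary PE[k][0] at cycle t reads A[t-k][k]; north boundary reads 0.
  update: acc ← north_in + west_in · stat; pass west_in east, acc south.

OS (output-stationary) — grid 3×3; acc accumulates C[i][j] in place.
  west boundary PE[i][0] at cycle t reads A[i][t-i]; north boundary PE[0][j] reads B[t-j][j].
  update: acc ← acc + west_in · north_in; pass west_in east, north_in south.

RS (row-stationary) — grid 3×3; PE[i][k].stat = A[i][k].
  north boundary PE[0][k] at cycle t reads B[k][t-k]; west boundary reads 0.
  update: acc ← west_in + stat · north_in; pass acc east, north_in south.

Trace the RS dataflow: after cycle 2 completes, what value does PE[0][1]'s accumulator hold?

RS on a 3×3 grid — tracing PE[0][1] and its feeders:
  c0 r0c0: 10 / 10 / 2
  c0 r0c1: 0 / 0 / 0
  c1 r0c0: 10 / 10 / 2
  c1 r0c1: 55 / 55 / 9
  c2 r0c0: 10 / 10 / 2
  c2 r0c1: 55 / 55 / 9

PE[0][1].acc = 55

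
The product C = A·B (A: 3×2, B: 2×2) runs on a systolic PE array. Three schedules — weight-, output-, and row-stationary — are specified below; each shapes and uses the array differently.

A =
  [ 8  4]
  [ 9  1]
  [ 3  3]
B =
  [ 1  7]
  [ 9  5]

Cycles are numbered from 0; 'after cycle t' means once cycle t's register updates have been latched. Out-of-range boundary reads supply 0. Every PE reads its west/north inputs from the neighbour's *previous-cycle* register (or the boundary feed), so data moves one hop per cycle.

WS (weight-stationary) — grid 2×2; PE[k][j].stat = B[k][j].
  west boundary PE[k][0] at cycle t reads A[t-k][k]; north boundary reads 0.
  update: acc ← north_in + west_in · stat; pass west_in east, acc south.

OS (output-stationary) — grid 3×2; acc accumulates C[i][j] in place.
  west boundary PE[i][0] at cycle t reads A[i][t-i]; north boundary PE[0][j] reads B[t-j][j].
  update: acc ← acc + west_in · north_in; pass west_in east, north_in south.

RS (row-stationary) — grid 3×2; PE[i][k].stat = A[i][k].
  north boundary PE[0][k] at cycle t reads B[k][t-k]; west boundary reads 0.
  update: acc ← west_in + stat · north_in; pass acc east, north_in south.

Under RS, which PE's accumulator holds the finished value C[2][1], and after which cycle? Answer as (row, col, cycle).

(row, col, cycle) = (2, 1, 4)

RS — PE[2][1] is where C[2][1] collects:
  cycle 0: PE[2][1] → acc 0, east 0, south 0
  cycle 1: PE[2][1] → acc 0, east 0, south 0
  cycle 2: PE[2][1] → acc 0, east 0, south 0
  cycle 3: PE[2][1] → acc 30, east 30, south 9
  cycle 4: PE[2][1] → acc 36, east 36, south 5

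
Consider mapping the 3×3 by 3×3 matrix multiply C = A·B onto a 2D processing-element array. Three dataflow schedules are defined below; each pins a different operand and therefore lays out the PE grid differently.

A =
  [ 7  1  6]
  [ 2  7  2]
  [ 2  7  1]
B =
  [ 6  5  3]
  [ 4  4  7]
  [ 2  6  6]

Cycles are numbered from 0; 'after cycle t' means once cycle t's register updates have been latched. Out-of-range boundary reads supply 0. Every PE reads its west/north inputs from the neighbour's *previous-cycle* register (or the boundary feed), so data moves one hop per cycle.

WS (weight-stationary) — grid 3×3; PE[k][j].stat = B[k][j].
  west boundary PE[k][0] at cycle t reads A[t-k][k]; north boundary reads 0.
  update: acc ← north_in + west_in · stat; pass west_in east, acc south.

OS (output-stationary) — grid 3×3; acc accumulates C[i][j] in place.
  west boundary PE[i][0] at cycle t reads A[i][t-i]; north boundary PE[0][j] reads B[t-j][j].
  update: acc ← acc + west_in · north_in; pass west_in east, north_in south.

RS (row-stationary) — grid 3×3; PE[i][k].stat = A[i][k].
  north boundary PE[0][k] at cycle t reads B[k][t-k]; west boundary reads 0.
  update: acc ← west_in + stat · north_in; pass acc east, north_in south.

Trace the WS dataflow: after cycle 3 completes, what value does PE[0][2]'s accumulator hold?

WS on a 3×3 grid — tracing PE[0][2] and its feeders:
  c0 r0c1: 0 / 0 / 0
  c0 r0c2: 0 / 0 / 0
  c1 r0c1: 35 / 7 / 35
  c1 r0c2: 0 / 0 / 0
  c2 r0c1: 10 / 2 / 10
  c2 r0c2: 21 / 7 / 21
  c3 r0c1: 10 / 2 / 10
  c3 r0c2: 6 / 2 / 6

PE[0][2].acc = 6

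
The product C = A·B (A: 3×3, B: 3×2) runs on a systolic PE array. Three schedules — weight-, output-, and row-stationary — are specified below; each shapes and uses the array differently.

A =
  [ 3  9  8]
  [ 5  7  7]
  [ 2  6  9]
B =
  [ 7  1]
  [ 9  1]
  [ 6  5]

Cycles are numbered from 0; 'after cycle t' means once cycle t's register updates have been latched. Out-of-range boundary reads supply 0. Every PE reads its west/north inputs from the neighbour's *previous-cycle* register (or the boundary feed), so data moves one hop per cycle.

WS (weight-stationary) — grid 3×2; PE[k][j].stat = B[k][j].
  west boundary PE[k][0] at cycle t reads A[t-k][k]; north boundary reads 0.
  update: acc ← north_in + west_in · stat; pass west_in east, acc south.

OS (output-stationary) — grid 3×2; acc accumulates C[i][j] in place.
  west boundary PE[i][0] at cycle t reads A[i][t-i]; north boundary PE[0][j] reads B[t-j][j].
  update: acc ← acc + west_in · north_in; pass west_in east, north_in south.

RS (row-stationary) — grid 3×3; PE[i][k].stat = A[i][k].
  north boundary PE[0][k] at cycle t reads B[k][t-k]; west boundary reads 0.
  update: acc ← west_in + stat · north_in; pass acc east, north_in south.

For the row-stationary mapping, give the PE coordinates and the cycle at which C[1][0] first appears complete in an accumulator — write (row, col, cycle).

(row, col, cycle) = (1, 2, 3)

RS — PE[1][2] is where C[1][0] collects:
  cycle 0: PE[1][2] → acc 0, east 0, south 0
  cycle 1: PE[1][2] → acc 0, east 0, south 0
  cycle 2: PE[1][2] → acc 0, east 0, south 0
  cycle 3: PE[1][2] → acc 140, east 140, south 6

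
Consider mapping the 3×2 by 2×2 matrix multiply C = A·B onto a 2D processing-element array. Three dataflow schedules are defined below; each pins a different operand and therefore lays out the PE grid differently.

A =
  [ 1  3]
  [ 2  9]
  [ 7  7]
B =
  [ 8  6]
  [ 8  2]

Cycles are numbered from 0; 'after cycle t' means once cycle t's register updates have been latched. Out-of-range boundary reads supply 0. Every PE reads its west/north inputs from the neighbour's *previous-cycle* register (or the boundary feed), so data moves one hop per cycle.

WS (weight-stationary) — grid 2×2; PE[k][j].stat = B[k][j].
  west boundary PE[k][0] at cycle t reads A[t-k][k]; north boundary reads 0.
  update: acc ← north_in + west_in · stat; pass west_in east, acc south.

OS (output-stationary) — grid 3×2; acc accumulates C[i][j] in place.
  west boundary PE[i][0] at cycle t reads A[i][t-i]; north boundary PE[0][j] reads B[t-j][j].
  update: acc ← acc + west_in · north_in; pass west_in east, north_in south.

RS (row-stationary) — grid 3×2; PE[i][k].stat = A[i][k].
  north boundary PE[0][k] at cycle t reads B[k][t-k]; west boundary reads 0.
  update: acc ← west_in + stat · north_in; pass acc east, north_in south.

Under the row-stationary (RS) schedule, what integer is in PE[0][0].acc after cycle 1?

PE[0][0].acc = 6

RS on a 3×2 grid — tracing PE[0][0] and its feeders:
  cycle 0: PE[0][0] → acc 8, east 8, south 8
  cycle 1: PE[0][0] → acc 6, east 6, south 6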